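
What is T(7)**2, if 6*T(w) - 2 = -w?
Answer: 25/36 ≈ 0.69444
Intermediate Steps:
T(w) = 1/3 - w/6 (T(w) = 1/3 + (-w)/6 = 1/3 - w/6)
T(7)**2 = (1/3 - 1/6*7)**2 = (1/3 - 7/6)**2 = (-5/6)**2 = 25/36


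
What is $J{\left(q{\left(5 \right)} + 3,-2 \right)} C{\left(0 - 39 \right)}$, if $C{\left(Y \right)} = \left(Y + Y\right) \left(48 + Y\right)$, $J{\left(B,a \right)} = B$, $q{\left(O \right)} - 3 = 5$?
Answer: $-7722$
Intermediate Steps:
$q{\left(O \right)} = 8$ ($q{\left(O \right)} = 3 + 5 = 8$)
$C{\left(Y \right)} = 2 Y \left(48 + Y\right)$
$J{\left(q{\left(5 \right)} + 3,-2 \right)} C{\left(0 - 39 \right)} = \left(8 + 3\right) 2 \left(0 - 39\right) \left(48 + \left(0 - 39\right)\right) = 11 \cdot 2 \left(-39\right) \left(48 - 39\right) = 11 \cdot 2 \left(-39\right) 9 = 11 \left(-702\right) = -7722$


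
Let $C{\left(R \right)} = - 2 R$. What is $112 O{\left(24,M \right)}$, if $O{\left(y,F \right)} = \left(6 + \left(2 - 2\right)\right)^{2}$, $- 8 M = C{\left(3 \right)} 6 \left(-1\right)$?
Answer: $4032$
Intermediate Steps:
$M = - \frac{9}{2}$ ($M = - \frac{\left(-2\right) 3 \cdot 6 \left(-1\right)}{8} = - \frac{\left(-6\right) 6 \left(-1\right)}{8} = - \frac{\left(-36\right) \left(-1\right)}{8} = \left(- \frac{1}{8}\right) 36 = - \frac{9}{2} \approx -4.5$)
$O{\left(y,F \right)} = 36$ ($O{\left(y,F \right)} = \left(6 + \left(2 - 2\right)\right)^{2} = \left(6 + 0\right)^{2} = 6^{2} = 36$)
$112 O{\left(24,M \right)} = 112 \cdot 36 = 4032$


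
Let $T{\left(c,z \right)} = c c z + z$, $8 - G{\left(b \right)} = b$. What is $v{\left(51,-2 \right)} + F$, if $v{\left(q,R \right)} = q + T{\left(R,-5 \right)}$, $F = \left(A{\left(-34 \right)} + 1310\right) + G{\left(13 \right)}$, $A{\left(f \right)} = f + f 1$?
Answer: $1263$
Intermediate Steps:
$G{\left(b \right)} = 8 - b$
$A{\left(f \right)} = 2 f$ ($A{\left(f \right)} = f + f = 2 f$)
$T{\left(c,z \right)} = z + z c^{2}$ ($T{\left(c,z \right)} = c^{2} z + z = z c^{2} + z = z + z c^{2}$)
$F = 1237$ ($F = \left(2 \left(-34\right) + 1310\right) + \left(8 - 13\right) = \left(-68 + 1310\right) + \left(8 - 13\right) = 1242 - 5 = 1237$)
$v{\left(q,R \right)} = -5 + q - 5 R^{2}$ ($v{\left(q,R \right)} = q - 5 \left(1 + R^{2}\right) = q - \left(5 + 5 R^{2}\right) = -5 + q - 5 R^{2}$)
$v{\left(51,-2 \right)} + F = \left(-5 + 51 - 5 \left(-2\right)^{2}\right) + 1237 = \left(-5 + 51 - 20\right) + 1237 = 26 + 1237 = 1263$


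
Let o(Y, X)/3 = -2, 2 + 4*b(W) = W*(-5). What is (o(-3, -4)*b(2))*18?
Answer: 324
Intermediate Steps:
b(W) = -½ - 5*W/4 (b(W) = -½ + (W*(-5))/4 = -½ + (-5*W)/4 = -½ - 5*W/4)
o(Y, X) = -6 (o(Y, X) = 3*(-2) = -6)
(o(-3, -4)*b(2))*18 = -6*(-½ - 5/4*2)*18 = -6*(-½ - 5/2)*18 = -6*(-3)*18 = 18*18 = 324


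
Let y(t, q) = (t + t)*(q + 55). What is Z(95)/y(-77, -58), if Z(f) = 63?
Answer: 3/22 ≈ 0.13636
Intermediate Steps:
y(t, q) = 2*t*(55 + q) (y(t, q) = (2*t)*(55 + q) = 2*t*(55 + q))
Z(95)/y(-77, -58) = 63/((2*(-77)*(55 - 58))) = 63/((2*(-77)*(-3))) = 63/462 = 63*(1/462) = 3/22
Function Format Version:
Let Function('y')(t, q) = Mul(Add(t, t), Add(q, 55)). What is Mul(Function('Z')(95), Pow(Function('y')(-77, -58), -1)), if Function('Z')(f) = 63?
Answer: Rational(3, 22) ≈ 0.13636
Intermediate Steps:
Function('y')(t, q) = Mul(2, t, Add(55, q)) (Function('y')(t, q) = Mul(Mul(2, t), Add(55, q)) = Mul(2, t, Add(55, q)))
Mul(Function('Z')(95), Pow(Function('y')(-77, -58), -1)) = Mul(63, Pow(Mul(2, -77, Add(55, -58)), -1)) = Mul(63, Pow(Mul(2, -77, -3), -1)) = Mul(63, Pow(462, -1)) = Mul(63, Rational(1, 462)) = Rational(3, 22)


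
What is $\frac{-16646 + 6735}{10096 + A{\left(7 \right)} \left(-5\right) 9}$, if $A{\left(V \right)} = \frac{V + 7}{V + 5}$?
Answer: $- \frac{374}{379} \approx -0.98681$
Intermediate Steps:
$A{\left(V \right)} = \frac{7 + V}{5 + V}$
$\frac{-16646 + 6735}{10096 + A{\left(7 \right)} \left(-5\right) 9} = \frac{-16646 + 6735}{10096 + \frac{7 + 7}{5 + 7} \left(-5\right) 9} = - \frac{9911}{10096 + \frac{1}{12} \cdot 14 \left(-5\right) 9} = - \frac{9911}{10096 + \frac{7}{6} \left(-5\right) 9} = - \frac{9911}{10096 - \frac{105}{2}} = - \frac{9911}{\frac{20087}{2}} = \left(-9911\right) \frac{2}{20087} = - \frac{374}{379}$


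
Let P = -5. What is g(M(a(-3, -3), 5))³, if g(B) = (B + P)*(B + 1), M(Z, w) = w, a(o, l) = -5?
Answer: 0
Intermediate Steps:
g(B) = (1 + B)*(-5 + B) (g(B) = (B - 5)*(B + 1) = (-5 + B)*(1 + B) = (1 + B)*(-5 + B))
g(M(a(-3, -3), 5))³ = (-5 + 5² - 4*5)³ = (-5 + 25 - 20)³ = 0³ = 0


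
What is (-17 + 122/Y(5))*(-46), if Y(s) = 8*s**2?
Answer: 37697/50 ≈ 753.94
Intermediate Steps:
(-17 + 122/Y(5))*(-46) = (-17 + 122/((8*5**2)))*(-46) = (-17 + 122/((8*25)))*(-46) = (-17 + 122/200)*(-46) = (-17 + 122*(1/200))*(-46) = (-17 + 61/100)*(-46) = -1639/100*(-46) = 37697/50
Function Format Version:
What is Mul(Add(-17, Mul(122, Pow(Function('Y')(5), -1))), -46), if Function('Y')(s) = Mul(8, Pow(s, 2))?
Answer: Rational(37697, 50) ≈ 753.94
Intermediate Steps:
Mul(Add(-17, Mul(122, Pow(Function('Y')(5), -1))), -46) = Mul(Add(-17, Mul(122, Pow(Mul(8, Pow(5, 2)), -1))), -46) = Mul(Add(-17, Mul(122, Pow(Mul(8, 25), -1))), -46) = Mul(Add(-17, Mul(122, Pow(200, -1))), -46) = Mul(Add(-17, Mul(122, Rational(1, 200))), -46) = Mul(Add(-17, Rational(61, 100)), -46) = Mul(Rational(-1639, 100), -46) = Rational(37697, 50)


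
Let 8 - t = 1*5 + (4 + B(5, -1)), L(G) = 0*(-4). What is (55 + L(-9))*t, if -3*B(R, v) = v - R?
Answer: -165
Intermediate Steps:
B(R, v) = -v/3 + R/3 (B(R, v) = -(v - R)/3 = -v/3 + R/3)
L(G) = 0
t = -3 (t = 8 - (1*5 + (4 + (-1/3*(-1) + (1/3)*5))) = 8 - (5 + (4 + (1/3 + 5/3))) = 8 - (5 + (4 + 2)) = 8 - (5 + 6) = 8 - 1*11 = 8 - 11 = -3)
(55 + L(-9))*t = (55 + 0)*(-3) = 55*(-3) = -165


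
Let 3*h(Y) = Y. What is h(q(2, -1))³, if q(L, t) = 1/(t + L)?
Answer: 1/27 ≈ 0.037037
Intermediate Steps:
q(L, t) = 1/(L + t)
h(Y) = Y/3
h(q(2, -1))³ = (1/(3*(2 - 1)))³ = ((⅓)/1)³ = ((⅓)*1)³ = (⅓)³ = 1/27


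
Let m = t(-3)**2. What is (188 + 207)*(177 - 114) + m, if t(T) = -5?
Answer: 24910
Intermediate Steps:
m = 25 (m = (-5)**2 = 25)
(188 + 207)*(177 - 114) + m = (188 + 207)*(177 - 114) + 25 = 395*63 + 25 = 24885 + 25 = 24910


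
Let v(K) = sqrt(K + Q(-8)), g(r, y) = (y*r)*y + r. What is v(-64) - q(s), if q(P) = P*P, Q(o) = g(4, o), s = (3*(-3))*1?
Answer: -67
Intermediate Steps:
g(r, y) = r + r*y**2 (g(r, y) = (r*y)*y + r = r*y**2 + r = r + r*y**2)
s = -9 (s = -9*1 = -9)
Q(o) = 4 + 4*o**2 (Q(o) = 4*(1 + o**2) = 4 + 4*o**2)
q(P) = P**2
v(K) = sqrt(260 + K) (v(K) = sqrt(K + (4 + 4*(-8)**2)) = sqrt(K + (4 + 4*64)) = sqrt(K + (4 + 256)) = sqrt(K + 260) = sqrt(260 + K))
v(-64) - q(s) = sqrt(260 - 64) - 1*(-9)**2 = sqrt(196) - 1*81 = 14 - 81 = -67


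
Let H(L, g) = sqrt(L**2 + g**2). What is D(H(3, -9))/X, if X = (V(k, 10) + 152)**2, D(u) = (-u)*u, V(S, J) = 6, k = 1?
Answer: -45/12482 ≈ -0.0036052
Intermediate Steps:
D(u) = -u**2
X = 24964 (X = (6 + 152)**2 = 158**2 = 24964)
D(H(3, -9))/X = -(sqrt(3**2 + (-9)**2))**2/24964 = -(sqrt(9 + 81))**2*(1/24964) = -(sqrt(90))**2*(1/24964) = -(3*sqrt(10))**2*(1/24964) = -1*90*(1/24964) = -90*1/24964 = -45/12482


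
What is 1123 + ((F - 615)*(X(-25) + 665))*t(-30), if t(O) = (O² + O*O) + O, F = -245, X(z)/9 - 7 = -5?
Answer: -1039661477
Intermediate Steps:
X(z) = 18 (X(z) = 63 + 9*(-5) = 63 - 45 = 18)
t(O) = O + 2*O² (t(O) = (O² + O²) + O = 2*O² + O = O + 2*O²)
1123 + ((F - 615)*(X(-25) + 665))*t(-30) = 1123 + ((-245 - 615)*(18 + 665))*(-30*(1 + 2*(-30))) = 1123 + (-860*683)*(-30*(1 - 60)) = 1123 - (-17621400)*(-59) = 1123 - 587380*1770 = 1123 - 1039662600 = -1039661477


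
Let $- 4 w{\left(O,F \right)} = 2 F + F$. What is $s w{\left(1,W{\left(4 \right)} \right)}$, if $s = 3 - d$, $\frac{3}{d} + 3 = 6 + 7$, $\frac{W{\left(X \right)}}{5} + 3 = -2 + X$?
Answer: $\frac{81}{8} \approx 10.125$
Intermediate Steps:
$W{\left(X \right)} = -25 + 5 X$ ($W{\left(X \right)} = -15 + 5 \left(-2 + X\right) = -15 + \left(-10 + 5 X\right) = -25 + 5 X$)
$d = \frac{3}{10}$ ($d = \frac{3}{-3 + \left(6 + 7\right)} = \frac{3}{-3 + 13} = \frac{3}{10} \approx 0.3$)
$w{\left(O,F \right)} = - \frac{3 F}{4}$ ($w{\left(O,F \right)} = - \frac{2 F + F}{4} = - \frac{3 F}{4}$)
$s = \frac{27}{10}$ ($s = 3 - \frac{3}{10} = \frac{27}{10} \approx 2.7$)
$s w{\left(1,W{\left(4 \right)} \right)} = \frac{27 \left(- \frac{3 \left(-25 + 5 \cdot 4\right)}{4}\right)}{10} = \frac{27 \left(- \frac{3 \left(-25 + 20\right)}{4}\right)}{10} = \frac{27 \left(\left(- \frac{3}{4}\right) \left(-5\right)\right)}{10} = \frac{27}{10} \cdot \frac{15}{4} = \frac{81}{8}$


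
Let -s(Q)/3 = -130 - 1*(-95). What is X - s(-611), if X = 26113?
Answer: 26008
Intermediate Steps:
s(Q) = 105 (s(Q) = -3*(-130 - 1*(-95)) = -3*(-130 + 95) = -3*(-35) = 105)
X - s(-611) = 26113 - 1*105 = 26113 - 105 = 26008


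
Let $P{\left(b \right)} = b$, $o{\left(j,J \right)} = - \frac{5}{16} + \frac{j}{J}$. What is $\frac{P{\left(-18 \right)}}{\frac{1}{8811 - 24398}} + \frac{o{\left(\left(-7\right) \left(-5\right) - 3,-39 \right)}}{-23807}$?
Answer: $\frac{595423898885}{2122224} \approx 2.8057 \cdot 10^{5}$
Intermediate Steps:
$o{\left(j,J \right)} = - \frac{5}{16} + \frac{j}{J}$ ($o{\left(j,J \right)} = \left(-5\right) \frac{1}{16} + \frac{j}{J} = - \frac{5}{16} + \frac{j}{J}$)
$\frac{P{\left(-18 \right)}}{\frac{1}{8811 - 24398}} + \frac{o{\left(\left(-7\right) \left(-5\right) - 3,-39 \right)}}{-23807} = - \frac{18}{\frac{1}{8811 - 24398}} + \frac{- \frac{5}{16} + \frac{\left(-7\right) \left(-5\right) - 3}{-39}}{-23807} = - \frac{18}{\frac{1}{-15587}} + \left(- \frac{5}{16} + \left(35 - 3\right) \left(- \frac{1}{39}\right)\right) \left(- \frac{1}{23807}\right) = - \frac{18}{- \frac{1}{15587}} + \left(- \frac{5}{16} + 32 \left(- \frac{1}{39}\right)\right) \left(- \frac{1}{23807}\right) = \left(-18\right) \left(-15587\right) + \left(- \frac{5}{16} - \frac{32}{39}\right) \left(- \frac{1}{23807}\right) = 280566 - - \frac{101}{2122224} = 280566 + \frac{101}{2122224} = \frac{595423898885}{2122224}$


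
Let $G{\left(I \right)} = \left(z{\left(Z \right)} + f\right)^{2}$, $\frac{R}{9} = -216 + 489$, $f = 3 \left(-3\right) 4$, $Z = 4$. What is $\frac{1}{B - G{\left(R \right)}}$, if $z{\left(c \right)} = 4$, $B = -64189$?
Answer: $- \frac{1}{65213} \approx -1.5334 \cdot 10^{-5}$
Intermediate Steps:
$f = -36$ ($f = \left(-9\right) 4 = -36$)
$R = 2457$ ($R = 9 \left(-216 + 489\right) = 9 \cdot 273 = 2457$)
$G{\left(I \right)} = 1024$ ($G{\left(I \right)} = \left(4 - 36\right)^{2} = \left(-32\right)^{2} = 1024$)
$\frac{1}{B - G{\left(R \right)}} = \frac{1}{-64189 - 1024} = \frac{1}{-65213} = - \frac{1}{65213}$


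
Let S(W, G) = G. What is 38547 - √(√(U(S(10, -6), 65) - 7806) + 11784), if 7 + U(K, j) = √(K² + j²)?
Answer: 38547 - √(11784 + I*√(7813 - √4261)) ≈ 38438.0 - 0.40542*I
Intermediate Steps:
U(K, j) = -7 + √(K² + j²)
38547 - √(√(U(S(10, -6), 65) - 7806) + 11784) = 38547 - √(√((-7 + √((-6)² + 65²)) - 7806) + 11784) = 38547 - √(√((-7 + √(36 + 4225)) - 7806) + 11784) = 38547 - √(√((-7 + √4261) - 7806) + 11784) = 38547 - √(√(-7813 + √4261) + 11784) = 38547 - √(11784 + √(-7813 + √4261))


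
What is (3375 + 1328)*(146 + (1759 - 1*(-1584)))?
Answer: 16408767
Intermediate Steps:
(3375 + 1328)*(146 + (1759 - 1*(-1584))) = 4703*(146 + (1759 + 1584)) = 4703*(146 + 3343) = 4703*3489 = 16408767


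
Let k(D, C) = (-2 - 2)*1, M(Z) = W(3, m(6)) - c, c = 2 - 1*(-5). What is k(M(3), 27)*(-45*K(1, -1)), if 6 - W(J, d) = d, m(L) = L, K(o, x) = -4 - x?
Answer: -540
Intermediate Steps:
W(J, d) = 6 - d
c = 7 (c = 2 + 5 = 7)
M(Z) = -7 (M(Z) = (6 - 1*6) - 1*7 = (6 - 6) - 7 = 0 - 7 = -7)
k(D, C) = -4 (k(D, C) = -4*1 = -4)
k(M(3), 27)*(-45*K(1, -1)) = -(-180)*(-4 - 1*(-1)) = -(-180)*(-4 + 1) = -(-180)*(-3) = -4*135 = -540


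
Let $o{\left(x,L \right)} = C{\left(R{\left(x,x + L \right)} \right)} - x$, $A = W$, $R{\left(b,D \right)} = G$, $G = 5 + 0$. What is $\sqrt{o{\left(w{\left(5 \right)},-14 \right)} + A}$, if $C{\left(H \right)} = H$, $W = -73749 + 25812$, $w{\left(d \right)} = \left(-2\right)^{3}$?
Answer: $2 i \sqrt{11981} \approx 218.92 i$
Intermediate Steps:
$w{\left(d \right)} = -8$
$G = 5$
$R{\left(b,D \right)} = 5$
$W = -47937$
$A = -47937$
$o{\left(x,L \right)} = 5 - x$
$\sqrt{o{\left(w{\left(5 \right)},-14 \right)} + A} = \sqrt{\left(5 - -8\right) - 47937} = \sqrt{\left(5 + 8\right) - 47937} = \sqrt{13 - 47937} = \sqrt{-47924} = 2 i \sqrt{11981}$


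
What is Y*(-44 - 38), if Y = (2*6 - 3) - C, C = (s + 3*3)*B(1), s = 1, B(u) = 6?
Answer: 4182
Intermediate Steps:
C = 60 (C = (1 + 3*3)*6 = (1 + 9)*6 = 10*6 = 60)
Y = -51 (Y = (2*6 - 3) - 1*60 = (12 - 3) - 60 = 9 - 60 = -51)
Y*(-44 - 38) = -51*(-44 - 38) = -51*(-82) = 4182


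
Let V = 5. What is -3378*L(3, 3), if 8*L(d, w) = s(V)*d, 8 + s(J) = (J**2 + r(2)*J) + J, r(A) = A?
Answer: -40536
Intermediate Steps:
s(J) = -8 + J**2 + 3*J (s(J) = -8 + ((J**2 + 2*J) + J) = -8 + (J**2 + 3*J) = -8 + J**2 + 3*J)
L(d, w) = 4*d (L(d, w) = ((-8 + 5**2 + 3*5)*d)/8 = ((-8 + 25 + 15)*d)/8 = (32*d)/8 = 4*d)
-3378*L(3, 3) = -3378*4*3 = -3378*12 = -1126*36 = -40536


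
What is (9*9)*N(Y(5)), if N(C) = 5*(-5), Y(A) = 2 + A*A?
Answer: -2025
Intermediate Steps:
Y(A) = 2 + A²
N(C) = -25
(9*9)*N(Y(5)) = (9*9)*(-25) = 81*(-25) = -2025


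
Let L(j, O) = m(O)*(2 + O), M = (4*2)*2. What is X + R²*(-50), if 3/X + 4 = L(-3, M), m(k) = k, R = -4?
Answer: -227197/284 ≈ -799.99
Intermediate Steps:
M = 16 (M = 8*2 = 16)
L(j, O) = O*(2 + O)
X = 3/284 (X = 3/(-4 + 16*(2 + 16)) = 3/(-4 + 16*18) = 3/(-4 + 288) = 3/284 ≈ 0.010563)
X + R²*(-50) = 3/284 + (-4)²*(-50) = 3/284 + 16*(-50) = 3/284 - 800 = -227197/284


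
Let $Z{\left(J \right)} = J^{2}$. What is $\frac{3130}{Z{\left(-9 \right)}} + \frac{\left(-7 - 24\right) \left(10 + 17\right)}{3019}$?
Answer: $\frac{9381673}{244539} \approx 38.365$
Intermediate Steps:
$\frac{3130}{Z{\left(-9 \right)}} + \frac{\left(-7 - 24\right) \left(10 + 17\right)}{3019} = \frac{3130}{\left(-9\right)^{2}} + \frac{\left(-7 - 24\right) \left(10 + 17\right)}{3019} = \frac{3130}{81} + \left(-31\right) 27 \cdot \frac{1}{3019} = 3130 \cdot \frac{1}{81} - \frac{837}{3019} = \frac{3130}{81} - \frac{837}{3019} = \frac{9381673}{244539}$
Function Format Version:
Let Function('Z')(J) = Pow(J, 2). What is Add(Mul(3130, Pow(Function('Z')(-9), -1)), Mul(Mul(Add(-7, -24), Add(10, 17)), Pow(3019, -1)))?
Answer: Rational(9381673, 244539) ≈ 38.365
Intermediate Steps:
Add(Mul(3130, Pow(Function('Z')(-9), -1)), Mul(Mul(Add(-7, -24), Add(10, 17)), Pow(3019, -1))) = Add(Mul(3130, Pow(Pow(-9, 2), -1)), Mul(Mul(Add(-7, -24), Add(10, 17)), Pow(3019, -1))) = Add(Mul(3130, Pow(81, -1)), Mul(Mul(-31, 27), Rational(1, 3019))) = Add(Mul(3130, Rational(1, 81)), Mul(-837, Rational(1, 3019))) = Add(Rational(3130, 81), Rational(-837, 3019)) = Rational(9381673, 244539)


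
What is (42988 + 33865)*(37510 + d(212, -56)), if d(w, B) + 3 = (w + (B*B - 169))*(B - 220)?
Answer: -64548604141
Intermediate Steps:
d(w, B) = -3 + (-220 + B)*(-169 + w + B**2) (d(w, B) = -3 + (w + (B*B - 169))*(B - 220) = -3 + (w + (B**2 - 169))*(-220 + B) = -3 + (w + (-169 + B**2))*(-220 + B) = -3 + (-169 + w + B**2)*(-220 + B) = -3 + (-220 + B)*(-169 + w + B**2))
(42988 + 33865)*(37510 + d(212, -56)) = (42988 + 33865)*(37510 + (37177 + (-56)**3 - 220*212 - 220*(-56)**2 - 169*(-56) - 56*212)) = 76853*(37510 + (37177 - 175616 - 46640 - 220*3136 + 9464 - 11872)) = 76853*(37510 + (37177 - 175616 - 46640 - 689920 + 9464 - 11872)) = 76853*(37510 - 877407) = 76853*(-839897) = -64548604141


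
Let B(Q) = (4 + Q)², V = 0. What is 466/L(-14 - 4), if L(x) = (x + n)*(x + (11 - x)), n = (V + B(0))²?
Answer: 233/1309 ≈ 0.17800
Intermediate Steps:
n = 256 (n = (0 + (4 + 0)²)² = (0 + 4²)² = (0 + 16)² = 16² = 256)
L(x) = 2816 + 11*x (L(x) = (x + 256)*(x + (11 - x)) = (256 + x)*11 = 2816 + 11*x)
466/L(-14 - 4) = 466/(2816 + 11*(-14 - 4)) = 466/(2816 + 11*(-18)) = 466/(2816 - 198) = 466/2618 = 466*(1/2618) = 233/1309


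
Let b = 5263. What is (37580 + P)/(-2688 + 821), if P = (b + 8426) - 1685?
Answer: -49584/1867 ≈ -26.558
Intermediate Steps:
P = 12004 (P = (5263 + 8426) - 1685 = 13689 - 1685 = 12004)
(37580 + P)/(-2688 + 821) = (37580 + 12004)/(-2688 + 821) = 49584/(-1867) = 49584*(-1/1867) = -49584/1867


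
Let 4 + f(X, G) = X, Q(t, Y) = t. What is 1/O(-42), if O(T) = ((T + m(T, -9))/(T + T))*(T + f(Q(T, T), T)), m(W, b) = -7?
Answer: -3/154 ≈ -0.019481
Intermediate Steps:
f(X, G) = -4 + X
O(T) = (-7 + T)*(-4 + 2*T)/(2*T) (O(T) = ((T - 7)/(T + T))*(T + (-4 + T)) = ((-7 + T)/((2*T)))*(-4 + 2*T) = ((-7 + T)*(1/(2*T)))*(-4 + 2*T) = ((-7 + T)/(2*T))*(-4 + 2*T) = (-7 + T)*(-4 + 2*T)/(2*T))
1/O(-42) = 1/(-9 - 42 + 14/(-42)) = 1/(-9 - 42 + 14*(-1/42)) = 1/(-9 - 42 - 1/3) = 1/(-154/3) = -3/154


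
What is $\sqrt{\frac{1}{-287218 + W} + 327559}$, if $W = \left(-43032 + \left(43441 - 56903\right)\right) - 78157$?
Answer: $\frac{\sqrt{58296806343542130}}{421869} \approx 572.33$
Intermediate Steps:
$W = -134651$ ($W = \left(-43032 + \left(43441 - 56903\right)\right) - 78157 = \left(-43032 - 13462\right) - 78157 = -56494 - 78157 = -134651$)
$\sqrt{\frac{1}{-287218 + W} + 327559} = \sqrt{\frac{1}{-287218 - 134651} + 327559} = \sqrt{\frac{1}{-421869} + 327559} = \sqrt{- \frac{1}{421869} + 327559} = \sqrt{\frac{138186987770}{421869}} = \frac{\sqrt{58296806343542130}}{421869}$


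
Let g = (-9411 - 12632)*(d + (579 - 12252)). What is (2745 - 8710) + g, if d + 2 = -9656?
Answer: 470193268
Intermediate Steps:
d = -9658 (d = -2 - 9656 = -9658)
g = 470199233 (g = (-9411 - 12632)*(-9658 + (579 - 12252)) = -22043*(-9658 - 11673) = -22043*(-21331) = 470199233)
(2745 - 8710) + g = (2745 - 8710) + 470199233 = -5965 + 470199233 = 470193268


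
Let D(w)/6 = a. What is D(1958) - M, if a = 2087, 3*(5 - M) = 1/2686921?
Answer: 100896570472/8060763 ≈ 12517.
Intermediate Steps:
M = 40303814/8060763 (M = 5 - ⅓/2686921 = 5 - ⅓*1/2686921 = 5 - 1/8060763 = 40303814/8060763 ≈ 5.0000)
D(w) = 12522 (D(w) = 6*2087 = 12522)
D(1958) - M = 12522 - 1*40303814/8060763 = 12522 - 40303814/8060763 = 100896570472/8060763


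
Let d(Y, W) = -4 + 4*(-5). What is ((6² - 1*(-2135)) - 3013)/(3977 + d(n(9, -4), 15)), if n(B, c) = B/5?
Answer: -842/3953 ≈ -0.21300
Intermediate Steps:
n(B, c) = B/5 (n(B, c) = B*(⅕) = B/5)
d(Y, W) = -24 (d(Y, W) = -4 - 20 = -24)
((6² - 1*(-2135)) - 3013)/(3977 + d(n(9, -4), 15)) = ((6² - 1*(-2135)) - 3013)/(3977 - 24) = ((36 + 2135) - 3013)/3953 = (2171 - 3013)*(1/3953) = -842*1/3953 = -842/3953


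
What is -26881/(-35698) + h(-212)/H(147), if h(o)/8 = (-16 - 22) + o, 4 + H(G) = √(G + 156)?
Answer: -277869153/10245326 - 2000*√303/287 ≈ -148.42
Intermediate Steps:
H(G) = -4 + √(156 + G) (H(G) = -4 + √(G + 156) = -4 + √(156 + G))
h(o) = -304 + 8*o (h(o) = 8*((-16 - 22) + o) = 8*(-38 + o) = -304 + 8*o)
-26881/(-35698) + h(-212)/H(147) = -26881/(-35698) + (-304 + 8*(-212))/(-4 + √(156 + 147)) = -26881*(-1/35698) + (-304 - 1696)/(-4 + √303) = 26881/35698 - 2000/(-4 + √303)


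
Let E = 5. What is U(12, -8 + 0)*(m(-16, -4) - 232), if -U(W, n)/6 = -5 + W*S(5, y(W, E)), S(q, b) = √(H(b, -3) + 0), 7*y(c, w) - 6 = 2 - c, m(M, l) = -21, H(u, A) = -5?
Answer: -7590 + 18216*I*√5 ≈ -7590.0 + 40732.0*I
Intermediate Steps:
y(c, w) = 8/7 - c/7 (y(c, w) = 6/7 + (2 - c)/7 = 6/7 + (2/7 - c/7) = 8/7 - c/7)
S(q, b) = I*√5 (S(q, b) = √(-5 + 0) = √(-5) = I*√5)
U(W, n) = 30 - 6*I*W*√5 (U(W, n) = -6*(-5 + W*(I*√5)) = -6*(-5 + I*W*√5) = 30 - 6*I*W*√5)
U(12, -8 + 0)*(m(-16, -4) - 232) = (30 - 6*I*12*√5)*(-21 - 232) = (30 - 72*I*√5)*(-253) = -7590 + 18216*I*√5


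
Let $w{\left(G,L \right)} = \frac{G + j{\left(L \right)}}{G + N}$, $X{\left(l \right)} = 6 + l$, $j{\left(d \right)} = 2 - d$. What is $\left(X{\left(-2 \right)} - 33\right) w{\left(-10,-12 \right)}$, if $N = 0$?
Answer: $\frac{58}{5} \approx 11.6$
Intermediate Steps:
$w{\left(G,L \right)} = \frac{2 + G - L}{G}$ ($w{\left(G,L \right)} = \frac{G - \left(-2 + L\right)}{G + 0} = \frac{2 + G - L}{G}$)
$\left(X{\left(-2 \right)} - 33\right) w{\left(-10,-12 \right)} = \left(\left(6 - 2\right) - 33\right) \frac{2 - 10 - -12}{-10} = \left(4 - 33\right) \left(- \frac{2 - 10 + 12}{10}\right) = - 29 \left(\left(- \frac{1}{10}\right) 4\right) = \left(-29\right) \left(- \frac{2}{5}\right) = \frac{58}{5}$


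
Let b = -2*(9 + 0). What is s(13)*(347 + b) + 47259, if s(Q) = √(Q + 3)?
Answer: 48575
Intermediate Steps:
s(Q) = √(3 + Q)
b = -18 (b = -2*9 = -18)
s(13)*(347 + b) + 47259 = √(3 + 13)*(347 - 18) + 47259 = √16*329 + 47259 = 4*329 + 47259 = 1316 + 47259 = 48575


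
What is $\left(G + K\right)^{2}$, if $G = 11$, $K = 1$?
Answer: $144$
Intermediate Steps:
$\left(G + K\right)^{2} = \left(11 + 1\right)^{2} = 12^{2} = 144$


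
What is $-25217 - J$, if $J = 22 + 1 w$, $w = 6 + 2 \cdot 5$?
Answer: $-25255$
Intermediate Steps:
$w = 16$ ($w = 6 + 10 = 16$)
$J = 38$ ($J = 22 + 1 \cdot 16 = 22 + 16 = 38$)
$-25217 - J = -25217 - 38 = -25255$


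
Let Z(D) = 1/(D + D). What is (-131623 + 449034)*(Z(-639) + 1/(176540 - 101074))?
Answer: -5887021817/24111387 ≈ -244.16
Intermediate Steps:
Z(D) = 1/(2*D)
(-131623 + 449034)*(Z(-639) + 1/(176540 - 101074)) = (-131623 + 449034)*((½)/(-639) + 1/(176540 - 101074)) = 317411*((½)*(-1/639) + 1/75466) = 317411*(-1/1278 + 1/75466) = 317411*(-18547/24111387) = -5887021817/24111387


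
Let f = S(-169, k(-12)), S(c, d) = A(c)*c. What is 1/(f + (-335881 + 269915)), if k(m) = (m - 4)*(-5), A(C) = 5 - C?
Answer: -1/95372 ≈ -1.0485e-5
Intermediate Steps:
k(m) = 20 - 5*m (k(m) = (-4 + m)*(-5) = 20 - 5*m)
S(c, d) = c*(5 - c) (S(c, d) = (5 - c)*c = c*(5 - c))
f = -29406 (f = -169*(5 - 1*(-169)) = -169*(5 + 169) = -169*174 = -29406)
1/(f + (-335881 + 269915)) = 1/(-29406 + (-335881 + 269915)) = 1/(-29406 - 65966) = 1/(-95372) = -1/95372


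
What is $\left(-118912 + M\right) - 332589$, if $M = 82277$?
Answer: $-369224$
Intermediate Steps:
$\left(-118912 + M\right) - 332589 = \left(-118912 + 82277\right) - 332589 = -36635 - 332589 = -369224$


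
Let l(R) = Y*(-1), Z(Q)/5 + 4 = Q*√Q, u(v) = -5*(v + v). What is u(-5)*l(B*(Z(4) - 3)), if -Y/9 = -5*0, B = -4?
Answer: 0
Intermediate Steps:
u(v) = -10*v
Y = 0 (Y = -(-45)*0 = -9*0 = 0)
Z(Q) = -20 + 5*Q^(3/2) (Z(Q) = -20 + 5*(Q*√Q) = -20 + 5*Q^(3/2))
l(R) = 0 (l(R) = 0*(-1) = 0)
u(-5)*l(B*(Z(4) - 3)) = -10*(-5)*0 = 50*0 = 0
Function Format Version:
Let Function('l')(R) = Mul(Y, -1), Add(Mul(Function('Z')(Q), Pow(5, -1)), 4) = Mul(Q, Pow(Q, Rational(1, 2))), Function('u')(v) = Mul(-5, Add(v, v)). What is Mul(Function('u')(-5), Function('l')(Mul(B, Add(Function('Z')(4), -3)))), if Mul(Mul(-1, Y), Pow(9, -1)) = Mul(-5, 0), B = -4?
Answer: 0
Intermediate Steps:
Function('u')(v) = Mul(-10, v) (Function('u')(v) = Mul(-5, Mul(2, v)) = Mul(-10, v))
Y = 0 (Y = Mul(-9, Mul(-5, 0)) = Mul(-9, 0) = 0)
Function('Z')(Q) = Add(-20, Mul(5, Pow(Q, Rational(3, 2)))) (Function('Z')(Q) = Add(-20, Mul(5, Mul(Q, Pow(Q, Rational(1, 2))))) = Add(-20, Mul(5, Pow(Q, Rational(3, 2)))))
Function('l')(R) = 0 (Function('l')(R) = Mul(0, -1) = 0)
Mul(Function('u')(-5), Function('l')(Mul(B, Add(Function('Z')(4), -3)))) = Mul(Mul(-10, -5), 0) = Mul(50, 0) = 0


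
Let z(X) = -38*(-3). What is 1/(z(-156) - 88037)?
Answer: -1/87923 ≈ -1.1374e-5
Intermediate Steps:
z(X) = 114
1/(z(-156) - 88037) = 1/(114 - 88037) = 1/(-87923) = -1/87923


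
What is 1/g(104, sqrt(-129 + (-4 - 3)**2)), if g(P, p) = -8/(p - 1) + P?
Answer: (I + 4*sqrt(5))/(16*(7*I + 26*sqrt(5))) ≈ 0.0096056 - 8.1513e-5*I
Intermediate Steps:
g(P, p) = P - 8/(-1 + p) (g(P, p) = -8/(-1 + p) + P = P - 8/(-1 + p))
1/g(104, sqrt(-129 + (-4 - 3)**2)) = 1/((-8 - 1*104 + 104*sqrt(-129 + (-4 - 3)**2))/(-1 + sqrt(-129 + (-4 - 3)**2))) = 1/((-8 - 104 + 104*sqrt(-129 + (-7)**2))/(-1 + sqrt(-129 + (-7)**2))) = 1/((-8 - 104 + 104*sqrt(-129 + 49))/(-1 + sqrt(-129 + 49))) = 1/((-8 - 104 + 104*sqrt(-80))/(-1 + sqrt(-80))) = 1/((-8 - 104 + 104*(4*I*sqrt(5)))/(-1 + 4*I*sqrt(5))) = 1/((-8 - 104 + 416*I*sqrt(5))/(-1 + 4*I*sqrt(5))) = 1/((-112 + 416*I*sqrt(5))/(-1 + 4*I*sqrt(5))) = (-1 + 4*I*sqrt(5))/(-112 + 416*I*sqrt(5))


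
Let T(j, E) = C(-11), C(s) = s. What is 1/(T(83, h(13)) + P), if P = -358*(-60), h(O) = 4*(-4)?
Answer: 1/21469 ≈ 4.6579e-5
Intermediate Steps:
h(O) = -16
T(j, E) = -11
P = 21480
1/(T(83, h(13)) + P) = 1/(-11 + 21480) = 1/21469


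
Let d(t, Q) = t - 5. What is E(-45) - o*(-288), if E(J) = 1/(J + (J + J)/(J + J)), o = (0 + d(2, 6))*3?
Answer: -114049/44 ≈ -2592.0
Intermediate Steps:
d(t, Q) = -5 + t
o = -9 (o = (0 + (-5 + 2))*3 = (0 - 3)*3 = -3*3 = -9)
E(J) = 1/(1 + J) (E(J) = 1/(J + (2*J)/((2*J))) = 1/(J + (2*J)*(1/(2*J))) = 1/(J + 1) = 1/(1 + J))
E(-45) - o*(-288) = 1/(1 - 45) - (-9)*(-288) = 1/(-44) - 1*2592 = -1/44 - 2592 = -114049/44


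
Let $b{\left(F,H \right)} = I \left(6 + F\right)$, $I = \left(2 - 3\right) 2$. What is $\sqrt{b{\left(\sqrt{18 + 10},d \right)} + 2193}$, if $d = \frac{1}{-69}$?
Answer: $\sqrt{2181 - 4 \sqrt{7}} \approx 46.588$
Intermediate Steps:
$I = -2$ ($I = \left(-1\right) 2 = -2$)
$d = - \frac{1}{69} \approx -0.014493$
$b{\left(F,H \right)} = -12 - 2 F$ ($b{\left(F,H \right)} = - 2 \left(6 + F\right) = -12 - 2 F$)
$\sqrt{b{\left(\sqrt{18 + 10},d \right)} + 2193} = \sqrt{\left(-12 - 2 \sqrt{18 + 10}\right) + 2193} = \sqrt{\left(-12 - 2 \sqrt{28}\right) + 2193} = \sqrt{\left(-12 - 2 \cdot 2 \sqrt{7}\right) + 2193} = \sqrt{\left(-12 - 4 \sqrt{7}\right) + 2193} = \sqrt{2181 - 4 \sqrt{7}}$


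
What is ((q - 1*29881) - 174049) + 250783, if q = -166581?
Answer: -119728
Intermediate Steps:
((q - 1*29881) - 174049) + 250783 = ((-166581 - 1*29881) - 174049) + 250783 = ((-166581 - 29881) - 174049) + 250783 = (-196462 - 174049) + 250783 = -370511 + 250783 = -119728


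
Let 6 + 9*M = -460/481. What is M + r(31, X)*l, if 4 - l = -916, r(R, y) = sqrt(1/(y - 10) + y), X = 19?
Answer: -3346/4329 + 1840*sqrt(43)/3 ≈ 4021.1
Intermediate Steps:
r(R, y) = sqrt(y + 1/(-10 + y)) (r(R, y) = sqrt(1/(-10 + y) + y) = sqrt(y + 1/(-10 + y)))
M = -3346/4329 (M = -2/3 + (-460/481)/9 = -2/3 + (-460*1/481)/9 = -2/3 + (1/9)*(-460/481) = -2/3 - 460/4329 = -3346/4329 ≈ -0.77293)
l = 920 (l = 4 - 1*(-916) = 4 + 916 = 920)
M + r(31, X)*l = -3346/4329 + sqrt((1 + 19*(-10 + 19))/(-10 + 19))*920 = -3346/4329 + sqrt((1 + 19*9)/9)*920 = -3346/4329 + sqrt((1 + 171)/9)*920 = -3346/4329 + sqrt((1/9)*172)*920 = -3346/4329 + sqrt(172/9)*920 = -3346/4329 + (2*sqrt(43)/3)*920 = -3346/4329 + 1840*sqrt(43)/3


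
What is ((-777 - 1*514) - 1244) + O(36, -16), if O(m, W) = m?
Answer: -2499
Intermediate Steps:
((-777 - 1*514) - 1244) + O(36, -16) = ((-777 - 1*514) - 1244) + 36 = ((-777 - 514) - 1244) + 36 = (-1291 - 1244) + 36 = -2535 + 36 = -2499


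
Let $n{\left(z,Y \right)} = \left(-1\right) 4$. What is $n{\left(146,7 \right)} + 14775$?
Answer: $14771$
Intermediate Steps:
$n{\left(z,Y \right)} = -4$
$n{\left(146,7 \right)} + 14775 = -4 + 14775 = 14771$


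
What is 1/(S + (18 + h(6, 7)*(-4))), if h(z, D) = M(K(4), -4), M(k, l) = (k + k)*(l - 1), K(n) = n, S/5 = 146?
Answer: 1/908 ≈ 0.0011013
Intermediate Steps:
S = 730 (S = 5*146 = 730)
M(k, l) = 2*k*(-1 + l) (M(k, l) = (2*k)*(-1 + l) = 2*k*(-1 + l))
h(z, D) = -40 (h(z, D) = 2*4*(-1 - 4) = 2*4*(-5) = -40)
1/(S + (18 + h(6, 7)*(-4))) = 1/(730 + (18 - 40*(-4))) = 1/(730 + (18 + 160)) = 1/(730 + 178) = 1/908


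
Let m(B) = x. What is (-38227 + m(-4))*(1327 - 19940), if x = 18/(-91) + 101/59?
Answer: 545713573806/767 ≈ 7.1149e+8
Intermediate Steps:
x = 8129/5369 (x = 18*(-1/91) + 101*(1/59) = -18/91 + 101/59 = 8129/5369 ≈ 1.5141)
m(B) = 8129/5369
(-38227 + m(-4))*(1327 - 19940) = (-38227 + 8129/5369)*(1327 - 19940) = -205232634/5369*(-18613) = 545713573806/767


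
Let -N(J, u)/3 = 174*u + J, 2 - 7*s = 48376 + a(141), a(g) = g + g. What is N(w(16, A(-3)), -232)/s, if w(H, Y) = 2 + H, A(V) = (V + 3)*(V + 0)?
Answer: -423675/24328 ≈ -17.415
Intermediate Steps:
a(g) = 2*g
A(V) = V*(3 + V) (A(V) = (3 + V)*V = V*(3 + V))
s = -48656/7 (s = 2/7 - (48376 + 2*141)/7 = 2/7 - (48376 + 282)/7 = 2/7 - ⅐*48658 = 2/7 - 48658/7 = -48656/7 ≈ -6950.9)
N(J, u) = -522*u - 3*J (N(J, u) = -3*(174*u + J) = -3*(J + 174*u) = -522*u - 3*J)
N(w(16, A(-3)), -232)/s = (-522*(-232) - 3*(2 + 16))/(-48656/7) = (121104 - 3*18)*(-7/48656) = (121104 - 54)*(-7/48656) = 121050*(-7/48656) = -423675/24328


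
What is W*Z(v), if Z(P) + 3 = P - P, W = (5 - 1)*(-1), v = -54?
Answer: 12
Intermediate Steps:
W = -4 (W = 4*(-1) = -4)
Z(P) = -3 (Z(P) = -3 + (P - P) = -3 + 0 = -3)
W*Z(v) = -4*(-3) = 12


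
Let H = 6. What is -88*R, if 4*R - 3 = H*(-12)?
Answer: 1518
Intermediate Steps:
R = -69/4 (R = 3/4 + (6*(-12))/4 = 3/4 + (1/4)*(-72) = 3/4 - 18 = -69/4 ≈ -17.250)
-88*R = -88*(-69/4) = 1518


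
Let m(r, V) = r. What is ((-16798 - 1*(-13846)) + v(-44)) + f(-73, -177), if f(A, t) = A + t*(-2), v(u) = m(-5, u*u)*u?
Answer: -2451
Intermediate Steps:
v(u) = -5*u
f(A, t) = A - 2*t
((-16798 - 1*(-13846)) + v(-44)) + f(-73, -177) = ((-16798 - 1*(-13846)) - 5*(-44)) + (-73 - 2*(-177)) = ((-16798 + 13846) + 220) + (-73 + 354) = (-2952 + 220) + 281 = -2732 + 281 = -2451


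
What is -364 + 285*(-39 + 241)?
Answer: 57206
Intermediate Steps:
-364 + 285*(-39 + 241) = -364 + 285*202 = -364 + 57570 = 57206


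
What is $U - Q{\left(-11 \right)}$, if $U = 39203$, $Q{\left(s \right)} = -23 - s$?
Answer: $39215$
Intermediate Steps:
$U - Q{\left(-11 \right)} = 39203 - \left(-23 - -11\right) = 39203 - \left(-23 + 11\right) = 39203 - -12 = 39203 + 12 = 39215$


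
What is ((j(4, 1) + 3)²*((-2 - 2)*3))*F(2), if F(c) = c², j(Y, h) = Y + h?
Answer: -3072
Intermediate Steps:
((j(4, 1) + 3)²*((-2 - 2)*3))*F(2) = (((4 + 1) + 3)²*((-2 - 2)*3))*2² = ((5 + 3)²*(-4*3))*4 = (8²*(-12))*4 = (64*(-12))*4 = -768*4 = -3072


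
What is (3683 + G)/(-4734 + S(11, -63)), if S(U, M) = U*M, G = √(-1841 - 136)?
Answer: -3683/5427 - I*√1977/5427 ≈ -0.67864 - 0.008193*I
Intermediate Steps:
G = I*√1977 (G = √(-1977) = I*√1977 ≈ 44.463*I)
S(U, M) = M*U
(3683 + G)/(-4734 + S(11, -63)) = (3683 + I*√1977)/(-4734 - 63*11) = (3683 + I*√1977)/(-4734 - 693) = (3683 + I*√1977)/(-5427) = (3683 + I*√1977)*(-1/5427) = -3683/5427 - I*√1977/5427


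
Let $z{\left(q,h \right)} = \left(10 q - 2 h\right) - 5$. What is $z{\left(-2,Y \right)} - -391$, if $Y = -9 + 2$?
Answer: $380$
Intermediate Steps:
$Y = -7$
$z{\left(q,h \right)} = -5 - 2 h + 10 q$ ($z{\left(q,h \right)} = \left(- 2 h + 10 q\right) - 5 = -5 - 2 h + 10 q$)
$z{\left(-2,Y \right)} - -391 = \left(-5 - -14 + 10 \left(-2\right)\right) - -391 = \left(-5 + 14 - 20\right) + 391 = -11 + 391 = 380$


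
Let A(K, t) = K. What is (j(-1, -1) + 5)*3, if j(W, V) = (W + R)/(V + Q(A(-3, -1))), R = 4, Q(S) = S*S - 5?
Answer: 18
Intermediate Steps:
Q(S) = -5 + S² (Q(S) = S² - 5 = -5 + S²)
j(W, V) = (4 + W)/(4 + V) (j(W, V) = (W + 4)/(V + (-5 + (-3)²)) = (4 + W)/(V + (-5 + 9)) = (4 + W)/(V + 4) = (4 + W)/(4 + V))
(j(-1, -1) + 5)*3 = ((4 - 1)/(4 - 1) + 5)*3 = (3/3 + 5)*3 = ((⅓)*3 + 5)*3 = (1 + 5)*3 = 6*3 = 18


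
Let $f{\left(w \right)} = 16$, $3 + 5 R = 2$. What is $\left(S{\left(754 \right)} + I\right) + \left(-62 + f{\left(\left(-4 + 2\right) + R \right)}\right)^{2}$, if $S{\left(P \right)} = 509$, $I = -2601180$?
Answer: $-2598555$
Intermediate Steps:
$R = - \frac{1}{5}$ ($R = - \frac{3}{5} + \frac{1}{5} \cdot 2 = - \frac{3}{5} + \frac{2}{5} = - \frac{1}{5} \approx -0.2$)
$\left(S{\left(754 \right)} + I\right) + \left(-62 + f{\left(\left(-4 + 2\right) + R \right)}\right)^{2} = \left(509 - 2601180\right) + \left(-62 + 16\right)^{2} = -2600671 + \left(-46\right)^{2} = -2600671 + 2116 = -2598555$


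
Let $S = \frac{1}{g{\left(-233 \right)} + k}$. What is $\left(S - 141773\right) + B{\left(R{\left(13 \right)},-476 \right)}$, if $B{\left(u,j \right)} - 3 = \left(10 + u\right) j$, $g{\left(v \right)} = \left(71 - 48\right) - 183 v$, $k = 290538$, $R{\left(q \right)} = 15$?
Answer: $- \frac{51202843999}{333200} \approx -1.5367 \cdot 10^{5}$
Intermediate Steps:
$g{\left(v \right)} = 23 - 183 v$
$B{\left(u,j \right)} = 3 + j \left(10 + u\right)$ ($B{\left(u,j \right)} = 3 + \left(10 + u\right) j = 3 + j \left(10 + u\right)$)
$S = \frac{1}{333200}$ ($S = \frac{1}{\left(23 - -42639\right) + 290538} = \frac{1}{\left(23 + 42639\right) + 290538} = \frac{1}{42662 + 290538} = \frac{1}{333200} \approx 3.0012 \cdot 10^{-6}$)
$\left(S - 141773\right) + B{\left(R{\left(13 \right)},-476 \right)} = \left(\frac{1}{333200} - 141773\right) + \left(3 + 10 \left(-476\right) - 7140\right) = - \frac{47238763599}{333200} - 11897 = - \frac{51202843999}{333200}$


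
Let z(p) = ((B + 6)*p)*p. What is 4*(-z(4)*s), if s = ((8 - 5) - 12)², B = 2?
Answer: -41472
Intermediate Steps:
s = 81 (s = (3 - 12)² = (-9)² = 81)
z(p) = 8*p² (z(p) = ((2 + 6)*p)*p = (8*p)*p = 8*p²)
4*(-z(4)*s) = 4*(-8*4²*81) = 4*(-8*16*81) = 4*(-128*81) = 4*(-1*10368) = 4*(-10368) = -41472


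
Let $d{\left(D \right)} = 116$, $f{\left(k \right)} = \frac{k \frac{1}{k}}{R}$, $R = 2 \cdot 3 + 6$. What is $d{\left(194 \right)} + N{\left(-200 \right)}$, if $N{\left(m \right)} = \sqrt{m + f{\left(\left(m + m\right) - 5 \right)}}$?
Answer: $116 + \frac{i \sqrt{7197}}{6} \approx 116.0 + 14.139 i$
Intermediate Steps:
$R = 12$ ($R = 6 + 6 = 12$)
$f{\left(k \right)} = \frac{1}{12}$ ($f{\left(k \right)} = \frac{k \frac{1}{k}}{12} = 1 \cdot \frac{1}{12} = \frac{1}{12}$)
$N{\left(m \right)} = \sqrt{\frac{1}{12} + m}$ ($N{\left(m \right)} = \sqrt{m + \frac{1}{12}} = \sqrt{\frac{1}{12} + m}$)
$d{\left(194 \right)} + N{\left(-200 \right)} = 116 + \frac{\sqrt{3 + 36 \left(-200\right)}}{6} = 116 + \frac{\sqrt{3 - 7200}}{6} = 116 + \frac{\sqrt{-7197}}{6} = 116 + \frac{i \sqrt{7197}}{6}$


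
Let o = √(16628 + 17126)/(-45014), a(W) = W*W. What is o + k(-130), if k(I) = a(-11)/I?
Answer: -121/130 - √33754/45014 ≈ -0.93485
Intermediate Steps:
a(W) = W²
k(I) = 121/I (k(I) = (-11)²/I = 121/I)
o = -√33754/45014 (o = √33754*(-1/45014) = -√33754/45014 ≈ -0.0040815)
o + k(-130) = -√33754/45014 + 121/(-130) = -√33754/45014 + 121*(-1/130) = -√33754/45014 - 121/130 = -121/130 - √33754/45014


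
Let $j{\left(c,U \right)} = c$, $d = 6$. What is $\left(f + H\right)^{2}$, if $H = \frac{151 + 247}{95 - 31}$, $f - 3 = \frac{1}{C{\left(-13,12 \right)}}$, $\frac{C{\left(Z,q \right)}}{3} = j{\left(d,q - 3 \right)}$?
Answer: $\frac{7134241}{82944} \approx 86.013$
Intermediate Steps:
$C{\left(Z,q \right)} = 18$ ($C{\left(Z,q \right)} = 3 \cdot 6 = 18$)
$f = \frac{55}{18}$ ($f = 3 + \frac{1}{18} = \frac{55}{18} \approx 3.0556$)
$H = \frac{199}{32}$ ($H = \frac{398}{64} = 398 \cdot \frac{1}{64} = \frac{199}{32} \approx 6.2188$)
$\left(f + H\right)^{2} = \left(\frac{55}{18} + \frac{199}{32}\right)^{2} = \left(\frac{2671}{288}\right)^{2} = \frac{7134241}{82944}$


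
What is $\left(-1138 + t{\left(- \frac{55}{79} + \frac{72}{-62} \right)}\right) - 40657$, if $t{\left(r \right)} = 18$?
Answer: $-41777$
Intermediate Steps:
$\left(-1138 + t{\left(- \frac{55}{79} + \frac{72}{-62} \right)}\right) - 40657 = \left(-1138 + 18\right) - 40657 = -1120 - 40657 = -41777$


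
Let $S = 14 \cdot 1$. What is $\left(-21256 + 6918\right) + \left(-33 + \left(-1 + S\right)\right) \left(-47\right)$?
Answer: $-13398$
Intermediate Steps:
$S = 14$
$\left(-21256 + 6918\right) + \left(-33 + \left(-1 + S\right)\right) \left(-47\right) = \left(-21256 + 6918\right) + \left(-33 + \left(-1 + 14\right)\right) \left(-47\right) = -14338 + \left(-33 + 13\right) \left(-47\right) = -14338 - -940 = -14338 + 940 = -13398$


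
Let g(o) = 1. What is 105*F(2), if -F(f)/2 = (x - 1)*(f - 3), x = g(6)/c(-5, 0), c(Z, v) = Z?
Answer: -252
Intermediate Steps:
x = -⅕ (x = 1/(-5) = 1*(-⅕) = -⅕ ≈ -0.20000)
F(f) = -36/5 + 12*f/5 (F(f) = -2*(-⅕ - 1)*(f - 3) = -(-12)*(-3 + f)/5 = -2*(18/5 - 6*f/5) = -36/5 + 12*f/5)
105*F(2) = 105*(-36/5 + (12/5)*2) = 105*(-36/5 + 24/5) = 105*(-12/5) = -252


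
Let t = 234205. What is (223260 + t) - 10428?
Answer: 447037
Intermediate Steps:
(223260 + t) - 10428 = (223260 + 234205) - 10428 = 457465 - 10428 = 447037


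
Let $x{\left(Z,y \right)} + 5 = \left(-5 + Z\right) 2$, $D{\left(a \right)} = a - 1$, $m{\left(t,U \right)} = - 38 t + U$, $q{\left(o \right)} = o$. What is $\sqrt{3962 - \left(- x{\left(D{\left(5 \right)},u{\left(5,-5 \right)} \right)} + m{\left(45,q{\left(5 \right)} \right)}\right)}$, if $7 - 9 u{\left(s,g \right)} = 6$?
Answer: $2 \sqrt{1415} \approx 75.233$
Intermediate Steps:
$u{\left(s,g \right)} = \frac{1}{9}$ ($u{\left(s,g \right)} = \frac{7}{9} - \frac{2}{3} = \frac{1}{9}$)
$m{\left(t,U \right)} = U - 38 t$
$D{\left(a \right)} = -1 + a$
$x{\left(Z,y \right)} = -15 + 2 Z$ ($x{\left(Z,y \right)} = -5 + \left(-5 + Z\right) 2 = -5 + \left(-10 + 2 Z\right) = -15 + 2 Z$)
$\sqrt{3962 - \left(- x{\left(D{\left(5 \right)},u{\left(5,-5 \right)} \right)} + m{\left(45,q{\left(5 \right)} \right)}\right)} = \sqrt{3962 - \left(20 - 1710 - 2 \left(-1 + 5\right)\right)} = \sqrt{3962 + \left(\left(-15 + 2 \cdot 4\right) - \left(5 - 1710\right)\right)} = \sqrt{3962 + \left(\left(-15 + 8\right) - -1705\right)} = \sqrt{3962 + \left(-7 + 1705\right)} = \sqrt{3962 + 1698} = \sqrt{5660} = 2 \sqrt{1415}$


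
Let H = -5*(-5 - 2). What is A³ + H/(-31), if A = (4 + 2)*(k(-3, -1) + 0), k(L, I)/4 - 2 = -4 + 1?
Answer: -428579/31 ≈ -13825.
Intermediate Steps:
k(L, I) = -4 (k(L, I) = 8 + 4*(-4 + 1) = 8 + 4*(-3) = 8 - 12 = -4)
H = 35 (H = -5*(-7) = 35)
A = -24 (A = (4 + 2)*(-4 + 0) = 6*(-4) = -24)
A³ + H/(-31) = (-24)³ + 35/(-31) = -13824 - 1/31*35 = -13824 - 35/31 = -428579/31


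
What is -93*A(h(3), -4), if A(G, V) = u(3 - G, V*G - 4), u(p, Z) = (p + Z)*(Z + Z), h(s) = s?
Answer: -47616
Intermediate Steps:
u(p, Z) = 2*Z*(Z + p) (u(p, Z) = (Z + p)*(2*Z) = 2*Z*(Z + p))
A(G, V) = 2*(-4 + G*V)*(-1 - G + G*V) (A(G, V) = 2*(V*G - 4)*((V*G - 4) + (3 - G)) = 2*(G*V - 4)*((G*V - 4) + (3 - G)) = 2*(-4 + G*V)*((-4 + G*V) + (3 - G)) = 2*(-4 + G*V)*(-1 - G + G*V))
-93*A(h(3), -4) = -(-186)*(-4 + 3*(-4))*(1 + 3 - 1*3*(-4)) = -(-186)*(-4 - 12)*(1 + 3 + 12) = -(-186)*(-16)*16 = -93*512 = -47616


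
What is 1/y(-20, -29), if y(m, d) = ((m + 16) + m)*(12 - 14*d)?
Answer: -1/10032 ≈ -9.9681e-5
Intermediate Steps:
y(m, d) = (12 - 14*d)*(16 + 2*m) (y(m, d) = ((16 + m) + m)*(12 - 14*d) = (16 + 2*m)*(12 - 14*d) = (12 - 14*d)*(16 + 2*m))
1/y(-20, -29) = 1/(192 - 224*(-29) + 24*(-20) - 28*(-29)*(-20)) = 1/(192 + 6496 - 480 - 16240) = 1/(-10032) = -1/10032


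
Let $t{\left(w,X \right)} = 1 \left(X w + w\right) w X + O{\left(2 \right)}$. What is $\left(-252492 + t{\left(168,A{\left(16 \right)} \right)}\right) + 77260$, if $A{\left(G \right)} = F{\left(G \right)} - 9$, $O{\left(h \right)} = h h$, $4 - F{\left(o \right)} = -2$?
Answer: $-5884$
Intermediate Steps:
$F{\left(o \right)} = 6$ ($F{\left(o \right)} = 4 - -2 = 4 + 2 = 6$)
$O{\left(h \right)} = h^{2}$
$A{\left(G \right)} = -3$ ($A{\left(G \right)} = 6 - 9 = -3$)
$t{\left(w,X \right)} = 4 + X w \left(w + X w\right)$ ($t{\left(w,X \right)} = 1 \left(X w + w\right) w X + 2^{2} = 1 \left(w + X w\right) w X + 4 = \left(w + X w\right) w X + 4 = w \left(w + X w\right) X + 4 = X w \left(w + X w\right) + 4 = 4 + X w \left(w + X w\right)$)
$\left(-252492 + t{\left(168,A{\left(16 \right)} \right)}\right) + 77260 = \left(-252492 + \left(4 - 3 \cdot 168^{2} + \left(-3\right)^{2} \cdot 168^{2}\right)\right) + 77260 = \left(-252492 + \left(4 - 84672 + 9 \cdot 28224\right)\right) + 77260 = \left(-252492 + \left(4 - 84672 + 254016\right)\right) + 77260 = \left(-252492 + 169348\right) + 77260 = -83144 + 77260 = -5884$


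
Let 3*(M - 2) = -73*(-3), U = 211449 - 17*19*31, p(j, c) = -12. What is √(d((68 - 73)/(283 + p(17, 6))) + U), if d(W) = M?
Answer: √201511 ≈ 448.90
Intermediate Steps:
U = 201436 (U = 211449 - 323*31 = 211449 - 1*10013 = 211449 - 10013 = 201436)
M = 75 (M = 2 + (-73*(-3))/3 = 2 + (⅓)*219 = 2 + 73 = 75)
d(W) = 75
√(d((68 - 73)/(283 + p(17, 6))) + U) = √(75 + 201436) = √201511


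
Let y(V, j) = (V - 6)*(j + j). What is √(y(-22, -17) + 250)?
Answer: √1202 ≈ 34.670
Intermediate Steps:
y(V, j) = 2*j*(-6 + V) (y(V, j) = (-6 + V)*(2*j) = 2*j*(-6 + V))
√(y(-22, -17) + 250) = √(2*(-17)*(-6 - 22) + 250) = √(2*(-17)*(-28) + 250) = √(952 + 250) = √1202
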